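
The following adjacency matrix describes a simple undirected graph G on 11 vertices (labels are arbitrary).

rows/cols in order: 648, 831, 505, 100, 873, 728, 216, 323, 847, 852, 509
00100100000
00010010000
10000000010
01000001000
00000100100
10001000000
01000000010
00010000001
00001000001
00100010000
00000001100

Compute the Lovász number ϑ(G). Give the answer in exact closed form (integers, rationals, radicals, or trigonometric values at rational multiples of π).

11*cos(pi/11)/(cos(pi/11) + 1)

Vertex 648 has 2 neighbors: 505, 728.
deg(831) = 2; N(831) = {100, 216}.
Vertex 509 has 2 neighbors: 323, 847.
deg(852) = 2; N(852) = {505, 216}.
2-regular, N=11; this is C_{11}, the 11-cycle.
spec(A) ≈ [2.0, 1.68251, 0.83083, -0.28463, -1.30972, -1.91899] (distinct, 5 d.p.).
Lovász: ϑ = −11(-2*cos(pi/11))/(2+-(-1)*2*cos(pi/11)) = 11*cos(pi/11)/(cos(pi/11) + 1).
= 5.386302912… (decimal).
Lovász sandwich 5 ≤ 11*cos(pi/11)/(cos(pi/11) + 1) ≤ 6: both strict.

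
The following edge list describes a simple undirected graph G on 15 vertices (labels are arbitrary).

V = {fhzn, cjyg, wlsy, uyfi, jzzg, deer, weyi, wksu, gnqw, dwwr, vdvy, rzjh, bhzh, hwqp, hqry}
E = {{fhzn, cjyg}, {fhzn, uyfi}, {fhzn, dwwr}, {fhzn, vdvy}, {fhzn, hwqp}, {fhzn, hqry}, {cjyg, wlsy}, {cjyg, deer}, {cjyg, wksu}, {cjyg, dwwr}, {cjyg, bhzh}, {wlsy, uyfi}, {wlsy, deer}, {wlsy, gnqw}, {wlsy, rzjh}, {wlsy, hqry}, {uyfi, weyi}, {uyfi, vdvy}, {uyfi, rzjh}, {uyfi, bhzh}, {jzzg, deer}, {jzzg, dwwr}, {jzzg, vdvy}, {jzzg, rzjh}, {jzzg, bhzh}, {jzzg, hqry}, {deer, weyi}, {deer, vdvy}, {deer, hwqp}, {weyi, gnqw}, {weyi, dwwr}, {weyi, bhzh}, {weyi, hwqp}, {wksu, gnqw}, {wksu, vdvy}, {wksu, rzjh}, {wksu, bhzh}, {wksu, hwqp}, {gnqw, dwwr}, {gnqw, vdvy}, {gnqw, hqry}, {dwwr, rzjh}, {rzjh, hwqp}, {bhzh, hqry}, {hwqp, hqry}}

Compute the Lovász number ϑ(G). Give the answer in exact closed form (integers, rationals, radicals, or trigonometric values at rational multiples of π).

5

Vertex hqry has 6 neighbors: fhzn, wlsy, jzzg, gnqw, bhzh, hwqp.
deg(jzzg) = 6; N(jzzg) = {deer, dwwr, vdvy, rzjh, bhzh, hqry}.
Vertex rzjh has 6 neighbors: wlsy, uyfi, jzzg, wksu, dwwr, hwqp.
deg(vdvy) = 6; N(vdvy) = {fhzn, uyfi, jzzg, deer, wksu, gnqw}.
15-vertex 6-regular graph: this is K(6,2), the Kneser graph.
The 3 distinct eigenvalues: [6.0, 1.0, -3.0].
ϑ = −N·λ_min/(λ_max−λ_min) = −15·(-3)/(6−(-3)) = 5.
≈ 5.000000000 (to 9 d.p.).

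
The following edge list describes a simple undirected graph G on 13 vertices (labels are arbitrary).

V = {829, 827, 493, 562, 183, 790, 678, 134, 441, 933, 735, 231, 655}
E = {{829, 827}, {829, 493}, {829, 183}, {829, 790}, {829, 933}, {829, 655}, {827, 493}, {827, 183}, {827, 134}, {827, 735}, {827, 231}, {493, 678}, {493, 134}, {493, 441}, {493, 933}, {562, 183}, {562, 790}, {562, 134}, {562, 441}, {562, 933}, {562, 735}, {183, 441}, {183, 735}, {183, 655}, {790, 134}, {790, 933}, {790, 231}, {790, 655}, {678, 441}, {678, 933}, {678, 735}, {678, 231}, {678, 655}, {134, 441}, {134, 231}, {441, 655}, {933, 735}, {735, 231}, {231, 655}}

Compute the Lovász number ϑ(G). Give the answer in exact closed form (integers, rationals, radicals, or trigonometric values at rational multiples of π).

deg(441) = 6; N(441) = {493, 562, 183, 678, 134, 655}.
Vertex 735 has 6 neighbors: 827, 562, 183, 678, 933, 231.
N(678) = {493, 441, 933, 735, 231, 655}, |N(678)| = 6.
Vertex 827 has 6 neighbors: 829, 493, 183, 134, 735, 231.
G on 13 vertices is 6-regular; strongly regular (13,6,2,3).
A has 3 distinct eigenvalues ≈ [6.0, 1.3028, -2.3028].
Lovász: ϑ = −13(-sqrt(13)/2 - 1/2)/(6+-(-sqrt(13)/2 - 1/2)) = sqrt(13).
Numerically 3.6055513.

sqrt(13)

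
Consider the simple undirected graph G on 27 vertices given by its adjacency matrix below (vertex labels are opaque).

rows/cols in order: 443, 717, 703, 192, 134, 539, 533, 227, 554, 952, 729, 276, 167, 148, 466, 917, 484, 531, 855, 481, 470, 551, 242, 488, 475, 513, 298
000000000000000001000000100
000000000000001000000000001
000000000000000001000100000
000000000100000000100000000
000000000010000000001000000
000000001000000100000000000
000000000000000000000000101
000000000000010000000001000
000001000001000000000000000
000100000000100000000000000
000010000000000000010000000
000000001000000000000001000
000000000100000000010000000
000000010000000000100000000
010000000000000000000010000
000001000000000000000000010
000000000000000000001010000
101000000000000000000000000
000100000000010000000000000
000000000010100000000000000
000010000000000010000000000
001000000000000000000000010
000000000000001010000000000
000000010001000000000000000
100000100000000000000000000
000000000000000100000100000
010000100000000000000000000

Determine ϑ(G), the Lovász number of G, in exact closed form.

27*cos(pi/27)/(cos(pi/27) + 1)

Vertex 855 has 2 neighbors: 192, 148.
Vertex 475 has 2 neighbors: 443, 533.
deg(148) = 2; N(148) = {227, 855}.
Vertex 227 has 2 neighbors: 148, 488.
deg(v) = 2 for all v (|V|=27); the odd cycle C_{27}.
spec(A) ≈ [2.0, 1.946, 1.787, 1.532, 1.194, 0.792, 0.347, -0.116, -0.574, -1.0, -1.372, -1.671, -1.879, -1.986] (distinct, 3 d.p.).
With N=27: ϑ(G) = 27·(-(-1)*2*cos(pi/27))/(2−(-2*cos(pi/27))) = 27*cos(pi/27)/(cos(pi/27) + 1).
Numerically 13.454204087.
α=13, χ(Ḡ)=14; ϑ=27*cos(pi/27)/(cos(pi/27) + 1) lies between (both strict).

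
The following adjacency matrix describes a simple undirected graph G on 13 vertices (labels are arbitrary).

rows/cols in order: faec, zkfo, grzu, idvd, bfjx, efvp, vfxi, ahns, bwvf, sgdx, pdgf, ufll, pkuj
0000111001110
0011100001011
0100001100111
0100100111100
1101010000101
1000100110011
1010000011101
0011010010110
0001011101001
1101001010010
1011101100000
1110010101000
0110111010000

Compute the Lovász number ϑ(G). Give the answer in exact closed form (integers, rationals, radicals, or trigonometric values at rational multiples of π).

deg(efvp) = 6; N(efvp) = {faec, bfjx, ahns, bwvf, ufll, pkuj}.
deg(sgdx) = 6; N(sgdx) = {faec, zkfo, idvd, vfxi, bwvf, ufll}.
N(faec) = {bfjx, efvp, vfxi, sgdx, pdgf, ufll}, |N(faec)| = 6.
N(vfxi) = {faec, grzu, bwvf, sgdx, pdgf, pkuj}, |N(vfxi)| = 6.
Regular of degree 6 on 13 vertices: SR(13,6,2,3) — a Paley graph.
A has 3 distinct eigenvalues ≈ [6.0, 1.3028, -2.3028].
ϑ = −N·λ_min/(λ_max−λ_min) = −13·(-sqrt(13)/2 - 1/2)/(6−(-sqrt(13)/2 - 1/2)) = sqrt(13).
Numerically 3.60555.

sqrt(13)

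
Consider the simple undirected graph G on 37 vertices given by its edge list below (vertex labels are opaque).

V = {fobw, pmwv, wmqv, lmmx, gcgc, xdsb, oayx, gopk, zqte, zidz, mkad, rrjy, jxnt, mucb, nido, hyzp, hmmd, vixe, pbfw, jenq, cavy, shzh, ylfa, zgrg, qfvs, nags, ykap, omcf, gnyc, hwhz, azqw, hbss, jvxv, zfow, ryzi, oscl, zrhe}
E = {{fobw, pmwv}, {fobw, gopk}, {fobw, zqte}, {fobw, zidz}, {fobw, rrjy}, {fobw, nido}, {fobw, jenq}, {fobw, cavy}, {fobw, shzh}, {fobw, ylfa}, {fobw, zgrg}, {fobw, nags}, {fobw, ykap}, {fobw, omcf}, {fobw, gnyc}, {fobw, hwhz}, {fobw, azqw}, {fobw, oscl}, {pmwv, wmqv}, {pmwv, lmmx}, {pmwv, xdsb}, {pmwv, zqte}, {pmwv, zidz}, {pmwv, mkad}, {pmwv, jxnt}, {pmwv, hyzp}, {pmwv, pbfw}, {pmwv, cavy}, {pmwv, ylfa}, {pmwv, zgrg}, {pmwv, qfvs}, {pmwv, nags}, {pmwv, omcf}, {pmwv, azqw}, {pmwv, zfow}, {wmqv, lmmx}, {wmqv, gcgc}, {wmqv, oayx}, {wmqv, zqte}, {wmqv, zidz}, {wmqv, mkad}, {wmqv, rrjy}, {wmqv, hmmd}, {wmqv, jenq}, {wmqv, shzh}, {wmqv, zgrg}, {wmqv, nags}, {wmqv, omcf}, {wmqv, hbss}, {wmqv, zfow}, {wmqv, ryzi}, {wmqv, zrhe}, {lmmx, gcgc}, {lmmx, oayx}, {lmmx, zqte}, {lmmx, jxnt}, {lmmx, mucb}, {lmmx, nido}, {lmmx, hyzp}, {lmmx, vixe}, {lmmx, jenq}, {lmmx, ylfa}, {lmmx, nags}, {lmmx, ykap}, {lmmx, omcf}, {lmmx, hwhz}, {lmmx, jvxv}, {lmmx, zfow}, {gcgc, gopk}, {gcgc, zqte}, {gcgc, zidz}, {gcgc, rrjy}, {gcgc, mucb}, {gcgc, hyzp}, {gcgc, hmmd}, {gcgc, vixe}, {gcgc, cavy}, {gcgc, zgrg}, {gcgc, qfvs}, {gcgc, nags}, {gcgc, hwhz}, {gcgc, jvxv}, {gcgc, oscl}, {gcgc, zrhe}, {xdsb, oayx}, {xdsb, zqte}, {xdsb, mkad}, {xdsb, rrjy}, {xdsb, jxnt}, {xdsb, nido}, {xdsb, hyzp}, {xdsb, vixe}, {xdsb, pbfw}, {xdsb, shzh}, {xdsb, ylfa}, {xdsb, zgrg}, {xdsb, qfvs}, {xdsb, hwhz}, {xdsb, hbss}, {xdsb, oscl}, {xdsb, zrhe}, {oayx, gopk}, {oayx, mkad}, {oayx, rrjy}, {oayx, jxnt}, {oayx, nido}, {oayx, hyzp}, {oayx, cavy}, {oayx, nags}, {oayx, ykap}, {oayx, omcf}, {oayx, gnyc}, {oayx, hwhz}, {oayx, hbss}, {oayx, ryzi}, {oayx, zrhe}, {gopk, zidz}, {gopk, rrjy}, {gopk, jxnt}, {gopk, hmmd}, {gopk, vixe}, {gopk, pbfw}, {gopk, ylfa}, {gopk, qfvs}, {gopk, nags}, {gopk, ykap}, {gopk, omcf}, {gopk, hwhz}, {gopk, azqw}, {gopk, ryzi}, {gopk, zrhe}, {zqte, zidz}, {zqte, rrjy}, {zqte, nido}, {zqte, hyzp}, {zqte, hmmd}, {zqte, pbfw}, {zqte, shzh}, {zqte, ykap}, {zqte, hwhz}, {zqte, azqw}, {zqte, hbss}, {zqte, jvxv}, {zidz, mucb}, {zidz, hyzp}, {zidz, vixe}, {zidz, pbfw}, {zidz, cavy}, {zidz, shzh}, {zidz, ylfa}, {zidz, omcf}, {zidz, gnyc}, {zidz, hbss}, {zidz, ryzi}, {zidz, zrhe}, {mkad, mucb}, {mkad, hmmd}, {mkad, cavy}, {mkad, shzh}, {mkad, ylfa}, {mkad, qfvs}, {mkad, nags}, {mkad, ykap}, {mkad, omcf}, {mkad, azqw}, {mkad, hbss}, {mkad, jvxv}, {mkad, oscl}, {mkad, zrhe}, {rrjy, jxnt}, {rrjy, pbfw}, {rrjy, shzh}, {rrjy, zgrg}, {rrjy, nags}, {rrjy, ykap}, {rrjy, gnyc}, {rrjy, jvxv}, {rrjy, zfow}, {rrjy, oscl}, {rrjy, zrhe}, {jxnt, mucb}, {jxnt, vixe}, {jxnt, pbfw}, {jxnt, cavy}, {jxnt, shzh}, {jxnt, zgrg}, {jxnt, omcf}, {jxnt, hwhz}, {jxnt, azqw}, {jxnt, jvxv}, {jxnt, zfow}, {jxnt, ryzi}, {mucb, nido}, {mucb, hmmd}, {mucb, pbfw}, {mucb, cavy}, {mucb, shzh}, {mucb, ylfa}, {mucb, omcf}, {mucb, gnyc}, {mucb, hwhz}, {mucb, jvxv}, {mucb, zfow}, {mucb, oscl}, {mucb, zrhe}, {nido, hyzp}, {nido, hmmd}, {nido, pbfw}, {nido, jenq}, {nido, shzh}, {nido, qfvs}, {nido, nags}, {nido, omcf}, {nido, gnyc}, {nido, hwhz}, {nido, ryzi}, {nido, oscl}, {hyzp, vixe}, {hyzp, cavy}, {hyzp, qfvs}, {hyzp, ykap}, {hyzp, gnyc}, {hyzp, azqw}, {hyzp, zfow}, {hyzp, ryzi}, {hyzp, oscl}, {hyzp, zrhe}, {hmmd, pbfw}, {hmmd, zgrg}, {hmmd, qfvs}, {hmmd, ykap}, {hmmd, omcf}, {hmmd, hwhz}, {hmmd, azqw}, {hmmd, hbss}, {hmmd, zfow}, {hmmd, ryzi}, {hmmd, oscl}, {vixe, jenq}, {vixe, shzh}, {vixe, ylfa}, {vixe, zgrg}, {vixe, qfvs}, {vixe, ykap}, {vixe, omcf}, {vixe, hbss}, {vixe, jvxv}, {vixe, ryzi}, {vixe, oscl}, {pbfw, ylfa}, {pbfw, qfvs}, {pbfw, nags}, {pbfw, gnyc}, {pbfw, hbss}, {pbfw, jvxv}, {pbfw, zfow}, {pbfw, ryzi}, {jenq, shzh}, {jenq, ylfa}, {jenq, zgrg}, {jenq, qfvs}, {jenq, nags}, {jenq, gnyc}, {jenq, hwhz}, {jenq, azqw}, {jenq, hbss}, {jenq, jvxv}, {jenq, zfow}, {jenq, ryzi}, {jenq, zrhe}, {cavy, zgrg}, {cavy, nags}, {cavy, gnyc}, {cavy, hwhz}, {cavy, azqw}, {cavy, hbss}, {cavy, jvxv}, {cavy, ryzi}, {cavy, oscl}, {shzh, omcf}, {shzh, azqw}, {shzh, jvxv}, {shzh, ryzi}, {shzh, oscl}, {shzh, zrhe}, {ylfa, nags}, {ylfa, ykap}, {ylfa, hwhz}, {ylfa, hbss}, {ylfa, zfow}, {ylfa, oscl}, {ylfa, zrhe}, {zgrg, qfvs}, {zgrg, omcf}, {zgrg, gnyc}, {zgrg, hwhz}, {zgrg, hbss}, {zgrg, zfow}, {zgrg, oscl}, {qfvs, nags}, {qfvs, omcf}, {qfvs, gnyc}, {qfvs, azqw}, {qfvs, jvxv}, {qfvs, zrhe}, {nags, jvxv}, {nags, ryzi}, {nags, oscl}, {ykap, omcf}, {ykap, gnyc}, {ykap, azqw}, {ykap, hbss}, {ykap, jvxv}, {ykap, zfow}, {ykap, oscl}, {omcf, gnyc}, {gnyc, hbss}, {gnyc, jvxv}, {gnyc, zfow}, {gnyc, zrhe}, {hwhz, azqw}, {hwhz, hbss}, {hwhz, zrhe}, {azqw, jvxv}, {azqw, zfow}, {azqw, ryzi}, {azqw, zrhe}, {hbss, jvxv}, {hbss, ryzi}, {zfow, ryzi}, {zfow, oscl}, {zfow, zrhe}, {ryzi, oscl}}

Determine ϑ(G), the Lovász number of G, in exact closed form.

deg(cavy) = 18; N(cavy) = {fobw, pmwv, gcgc, oayx, zidz, mkad, jxnt, mucb, hyzp, zgrg, nags, gnyc, hwhz, azqw, hbss, jvxv, ryzi, oscl}.
N(hyzp) = {pmwv, lmmx, gcgc, xdsb, oayx, zqte, zidz, nido, vixe, cavy, qfvs, ykap, gnyc, azqw, zfow, ryzi, oscl, zrhe}, |N(hyzp)| = 18.
deg(gcgc) = 18; N(gcgc) = {wmqv, lmmx, gopk, zqte, zidz, rrjy, mucb, hyzp, hmmd, vixe, cavy, zgrg, qfvs, nags, hwhz, jvxv, oscl, zrhe}.
Vertex nags has 18 neighbors: fobw, pmwv, wmqv, lmmx, gcgc, oayx, gopk, mkad, rrjy, nido, pbfw, jenq, cavy, ylfa, qfvs, jvxv, ryzi, oscl.
18-regular, N=37; strongly regular (37,18,8,9).
A has 3 distinct eigenvalues ≈ [18.0, 2.541, -3.541].
−37·(-sqrt(37)/2 - 1/2) / ((18)−(-sqrt(37)/2 - 1/2)) = sqrt(37) = ϑ(G).
≈ 6.0827625 (to 7 d.p.).

sqrt(37)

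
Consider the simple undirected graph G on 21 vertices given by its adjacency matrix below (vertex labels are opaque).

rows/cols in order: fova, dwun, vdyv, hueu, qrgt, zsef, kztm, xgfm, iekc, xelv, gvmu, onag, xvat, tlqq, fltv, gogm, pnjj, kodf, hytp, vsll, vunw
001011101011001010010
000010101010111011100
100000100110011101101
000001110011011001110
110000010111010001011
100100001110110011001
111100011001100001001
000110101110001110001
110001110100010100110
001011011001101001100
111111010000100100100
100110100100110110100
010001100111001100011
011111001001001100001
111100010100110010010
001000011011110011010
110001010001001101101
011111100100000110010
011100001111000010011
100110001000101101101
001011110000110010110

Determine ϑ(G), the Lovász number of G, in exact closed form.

N(onag) = {fova, hueu, qrgt, kztm, xelv, xvat, tlqq, gogm, pnjj, hytp}, |N(onag)| = 10.
N(hytp) = {dwun, vdyv, hueu, iekc, xelv, gvmu, onag, pnjj, vsll, vunw}, |N(hytp)| = 10.
deg(vunw) = 10; N(vunw) = {vdyv, qrgt, zsef, kztm, xgfm, xvat, tlqq, pnjj, hytp, vsll}.
N(zsef) = {fova, hueu, iekc, xelv, gvmu, xvat, tlqq, pnjj, kodf, vunw}, |N(zsef)| = 10.
G on 21 vertices is 10-regular; Kneser-type, 2-subsets of [7].
The 3 distinct eigenvalues: [10.0, 1.0, -4.0].
Lovász (edge-transitive): ϑ = −21·(-4)/((10)−(-4)) = 6.
= 6.0000… (decimal).

6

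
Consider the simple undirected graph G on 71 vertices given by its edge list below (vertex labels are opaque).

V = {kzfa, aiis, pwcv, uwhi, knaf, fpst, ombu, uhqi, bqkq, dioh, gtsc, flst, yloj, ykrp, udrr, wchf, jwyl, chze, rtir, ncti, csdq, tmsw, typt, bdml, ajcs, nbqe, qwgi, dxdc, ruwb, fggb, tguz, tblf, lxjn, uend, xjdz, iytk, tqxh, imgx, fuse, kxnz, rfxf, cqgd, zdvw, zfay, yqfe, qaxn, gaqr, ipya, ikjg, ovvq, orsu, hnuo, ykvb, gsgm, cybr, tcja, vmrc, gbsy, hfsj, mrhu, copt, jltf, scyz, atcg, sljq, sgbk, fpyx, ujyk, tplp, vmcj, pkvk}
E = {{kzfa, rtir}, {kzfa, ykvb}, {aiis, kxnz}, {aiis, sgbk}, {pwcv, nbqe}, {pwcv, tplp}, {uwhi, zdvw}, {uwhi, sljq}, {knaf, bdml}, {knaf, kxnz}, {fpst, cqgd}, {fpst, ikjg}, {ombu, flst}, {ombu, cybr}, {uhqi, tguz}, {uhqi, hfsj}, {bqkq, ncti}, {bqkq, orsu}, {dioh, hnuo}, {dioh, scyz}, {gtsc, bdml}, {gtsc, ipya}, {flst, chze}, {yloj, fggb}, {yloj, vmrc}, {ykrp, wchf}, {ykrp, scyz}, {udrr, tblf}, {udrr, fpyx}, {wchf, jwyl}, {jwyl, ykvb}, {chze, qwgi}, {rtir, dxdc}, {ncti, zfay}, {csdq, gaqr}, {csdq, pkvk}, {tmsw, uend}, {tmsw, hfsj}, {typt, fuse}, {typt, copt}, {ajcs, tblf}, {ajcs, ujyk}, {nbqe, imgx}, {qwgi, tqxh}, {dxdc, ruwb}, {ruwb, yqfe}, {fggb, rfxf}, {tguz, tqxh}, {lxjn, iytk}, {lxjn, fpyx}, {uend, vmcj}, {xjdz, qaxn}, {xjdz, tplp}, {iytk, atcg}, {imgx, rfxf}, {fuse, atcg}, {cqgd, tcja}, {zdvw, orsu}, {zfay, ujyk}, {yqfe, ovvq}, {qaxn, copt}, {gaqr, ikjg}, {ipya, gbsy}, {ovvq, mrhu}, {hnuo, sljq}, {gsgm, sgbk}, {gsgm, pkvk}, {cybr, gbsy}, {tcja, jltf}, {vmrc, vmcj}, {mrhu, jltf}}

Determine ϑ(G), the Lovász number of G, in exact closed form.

71*cos(pi/71)/(cos(pi/71) + 1)

Vertex tblf has 2 neighbors: udrr, ajcs.
deg(wchf) = 2; N(wchf) = {ykrp, jwyl}.
Vertex fggb has 2 neighbors: yloj, rfxf.
N(iytk) = {lxjn, atcg}, |N(iytk)| = 2.
71-vertex 2-regular graph: a single 71-cycle (edge-transitive).
spec(A) ≈ [2.0, 1.99217, 1.96876, 1.92993, 1.876, 1.80739, 1.72463, 1.62837, 1.51937, 1.39848, 1.26665, 1.1249, 0.97435, 0.81617, 0.6516, 0.48194, 0.3085, 0.13265, -0.04424, -0.22079, -0.3956, -0.56732, -0.7346, -0.89613, -1.05065, -1.19694, -1.33387, -1.46036, -1.57542, -1.67814, -1.76774, -1.8435, -1.90483, -1.95125, -1.98241, -1.99804] (distinct, 5 d.p.).
Lovász: ϑ = −71(-2*cos(pi/71))/(2+-(-1)*2*cos(pi/71)) = 71*cos(pi/71)/(cos(pi/71) + 1).
= 35.482618… (decimal).
Check 35 ≤ 71*cos(pi/71)/(cos(pi/71) + 1) ≤ 36: both strict.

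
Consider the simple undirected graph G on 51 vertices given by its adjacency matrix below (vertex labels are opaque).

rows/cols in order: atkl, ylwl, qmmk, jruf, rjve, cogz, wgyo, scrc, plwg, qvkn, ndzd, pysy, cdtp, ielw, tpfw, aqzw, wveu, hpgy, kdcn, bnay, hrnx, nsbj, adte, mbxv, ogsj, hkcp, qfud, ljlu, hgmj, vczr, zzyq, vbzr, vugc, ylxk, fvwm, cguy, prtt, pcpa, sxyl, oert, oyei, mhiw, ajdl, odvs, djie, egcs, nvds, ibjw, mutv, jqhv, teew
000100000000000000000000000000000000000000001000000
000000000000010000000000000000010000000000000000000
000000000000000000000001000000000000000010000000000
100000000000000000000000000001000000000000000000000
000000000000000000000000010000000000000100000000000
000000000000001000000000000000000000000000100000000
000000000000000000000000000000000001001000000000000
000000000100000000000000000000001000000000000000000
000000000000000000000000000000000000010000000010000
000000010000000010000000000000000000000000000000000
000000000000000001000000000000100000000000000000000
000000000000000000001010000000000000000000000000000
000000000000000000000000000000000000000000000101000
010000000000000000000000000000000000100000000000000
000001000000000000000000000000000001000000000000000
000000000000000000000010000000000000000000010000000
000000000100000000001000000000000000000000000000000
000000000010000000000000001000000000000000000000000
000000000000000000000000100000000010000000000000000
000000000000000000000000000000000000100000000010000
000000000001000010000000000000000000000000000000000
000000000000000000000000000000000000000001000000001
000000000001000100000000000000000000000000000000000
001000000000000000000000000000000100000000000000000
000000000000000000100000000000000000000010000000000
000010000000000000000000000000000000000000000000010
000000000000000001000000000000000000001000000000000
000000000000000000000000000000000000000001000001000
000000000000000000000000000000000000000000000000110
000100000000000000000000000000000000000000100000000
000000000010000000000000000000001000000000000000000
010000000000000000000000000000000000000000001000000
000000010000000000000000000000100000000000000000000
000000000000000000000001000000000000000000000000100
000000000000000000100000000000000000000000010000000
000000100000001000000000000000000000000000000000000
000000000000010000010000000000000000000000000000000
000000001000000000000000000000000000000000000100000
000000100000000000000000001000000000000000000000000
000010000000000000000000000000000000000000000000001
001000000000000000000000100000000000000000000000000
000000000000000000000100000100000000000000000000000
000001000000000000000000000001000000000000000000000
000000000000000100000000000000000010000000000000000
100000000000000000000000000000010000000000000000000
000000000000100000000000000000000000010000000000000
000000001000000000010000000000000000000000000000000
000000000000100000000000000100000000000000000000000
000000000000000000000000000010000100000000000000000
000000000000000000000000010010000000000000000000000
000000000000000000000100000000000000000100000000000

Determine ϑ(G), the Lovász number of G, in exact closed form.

Vertex egcs has 2 neighbors: cdtp, pcpa.
Vertex hgmj has 2 neighbors: mutv, jqhv.
deg(sxyl) = 2; N(sxyl) = {wgyo, qfud}.
N(oert) = {rjve, teew}, |N(oert)| = 2.
2-regular, N=51; connected 2-regular on 51 ⇒ C_{51}.
The 26 distinct eigenvalues: [2.0, 1.9848, 1.9396, 1.8649, 1.762, 1.6324, 1.478, 1.3012, 1.1047, 0.8915, 0.6647, 0.4279, 0.1845, -0.0616, -0.3068, -0.5473, -0.7796, -1.0, -1.2053, -1.3923, -1.5582, -1.7004, -1.8169, -1.9059, -1.9659, -1.9962].
λ_max=2, λ_min=-2*cos(pi/51); ϑ = −51·λ_min/(λ_max−λ_min) = 51*cos(pi/51)/(cos(pi/51) + 1).
ϑ(G) ≈ 25.475794486.
Sandwich: α(G)=25 ≤ ϑ(G)=51*cos(pi/51)/(cos(pi/51) + 1) ≤ χ(Ḡ)=26 (both strict).

51*cos(pi/51)/(cos(pi/51) + 1)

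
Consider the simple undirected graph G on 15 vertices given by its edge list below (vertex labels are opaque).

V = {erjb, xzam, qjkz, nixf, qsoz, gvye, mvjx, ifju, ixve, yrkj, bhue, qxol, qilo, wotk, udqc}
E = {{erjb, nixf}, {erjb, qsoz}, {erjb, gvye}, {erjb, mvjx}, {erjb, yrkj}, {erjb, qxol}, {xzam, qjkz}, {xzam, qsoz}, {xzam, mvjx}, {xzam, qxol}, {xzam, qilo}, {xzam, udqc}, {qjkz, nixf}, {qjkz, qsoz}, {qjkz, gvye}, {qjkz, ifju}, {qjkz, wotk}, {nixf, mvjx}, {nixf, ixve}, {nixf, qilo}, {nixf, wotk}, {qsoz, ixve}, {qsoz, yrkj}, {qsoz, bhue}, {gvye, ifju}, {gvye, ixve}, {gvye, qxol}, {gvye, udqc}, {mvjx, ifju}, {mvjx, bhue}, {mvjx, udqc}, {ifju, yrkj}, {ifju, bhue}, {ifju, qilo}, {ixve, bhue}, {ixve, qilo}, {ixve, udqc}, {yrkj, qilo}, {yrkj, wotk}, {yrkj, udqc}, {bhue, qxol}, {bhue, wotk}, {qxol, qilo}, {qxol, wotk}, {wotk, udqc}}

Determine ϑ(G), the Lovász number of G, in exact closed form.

5

N(erjb) = {nixf, qsoz, gvye, mvjx, yrkj, qxol}, |N(erjb)| = 6.
deg(xzam) = 6; N(xzam) = {qjkz, qsoz, mvjx, qxol, qilo, udqc}.
deg(qxol) = 6; N(qxol) = {erjb, xzam, gvye, bhue, qilo, wotk}.
N(qilo) = {xzam, nixf, ifju, ixve, yrkj, qxol}, |N(qilo)| = 6.
Every vertex has degree 6 (N=15); Kneser K(6,2) on C(6,2)=15 vertices.
spec(A) ≈ [6.0, 1.0, -3.0] (distinct, 3 d.p.).
−15·(-3) / ((6)−(-3)) = 5 = ϑ(G).
Numerically 5.00000.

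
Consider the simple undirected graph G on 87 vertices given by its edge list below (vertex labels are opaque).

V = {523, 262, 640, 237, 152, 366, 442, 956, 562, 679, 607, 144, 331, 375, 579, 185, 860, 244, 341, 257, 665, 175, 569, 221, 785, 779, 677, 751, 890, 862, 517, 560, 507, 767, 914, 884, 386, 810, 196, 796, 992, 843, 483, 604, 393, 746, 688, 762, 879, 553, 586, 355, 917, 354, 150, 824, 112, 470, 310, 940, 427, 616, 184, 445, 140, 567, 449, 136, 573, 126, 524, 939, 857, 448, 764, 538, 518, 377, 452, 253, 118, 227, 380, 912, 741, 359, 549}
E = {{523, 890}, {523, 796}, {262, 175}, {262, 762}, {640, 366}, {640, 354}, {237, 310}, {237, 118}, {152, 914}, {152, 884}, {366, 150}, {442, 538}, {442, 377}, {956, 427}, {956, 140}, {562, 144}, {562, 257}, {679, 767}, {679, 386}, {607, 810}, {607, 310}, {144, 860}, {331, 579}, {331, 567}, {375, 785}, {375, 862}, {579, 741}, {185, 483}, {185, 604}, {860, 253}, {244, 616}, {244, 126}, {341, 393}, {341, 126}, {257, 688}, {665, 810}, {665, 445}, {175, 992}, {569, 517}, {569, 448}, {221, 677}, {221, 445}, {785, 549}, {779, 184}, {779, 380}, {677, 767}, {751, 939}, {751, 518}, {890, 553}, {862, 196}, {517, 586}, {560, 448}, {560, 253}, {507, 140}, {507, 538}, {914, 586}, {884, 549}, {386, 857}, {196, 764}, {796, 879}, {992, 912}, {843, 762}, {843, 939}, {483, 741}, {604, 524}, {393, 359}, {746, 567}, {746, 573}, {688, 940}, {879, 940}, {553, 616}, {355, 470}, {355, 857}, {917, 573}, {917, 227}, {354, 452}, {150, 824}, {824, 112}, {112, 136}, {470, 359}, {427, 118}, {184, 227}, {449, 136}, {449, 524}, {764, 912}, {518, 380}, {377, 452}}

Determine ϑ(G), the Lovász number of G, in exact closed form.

87*cos(pi/87)/(cos(pi/87) + 1)

N(567) = {331, 746}, |N(567)| = 2.
Vertex 604 has 2 neighbors: 185, 524.
Vertex 677 has 2 neighbors: 221, 767.
deg(386) = 2; N(386) = {679, 857}.
2-regular, N=87; a single 87-cycle (edge-transitive).
A has 44 distinct eigenvalues ≈ [2.0, 1.995, 1.979, 1.953, 1.917, 1.871, 1.815, 1.75, 1.675, 1.592, 1.501, 1.401, 1.295, 1.181, 1.062, 0.937, 0.807, 0.673, 0.535, 0.395, 0.252, 0.108, -0.036, -0.18, -0.324, -0.465, -0.604, -0.74, -0.872, -1.0, -1.122, -1.239, -1.349, -1.452, -1.547, -1.635, -1.714, -1.784, -1.844, -1.895, -1.936, -1.967, -1.988, -1.999].
−87·(-2*cos(pi/87)) / ((2)−(-2*cos(pi/87))) = 87*cos(pi/87)/(cos(pi/87) + 1) = ϑ(G).
ϑ(G) ≈ 43.4858165.
Sandwich: α(G)=43 ≤ ϑ(G)=87*cos(pi/87)/(cos(pi/87) + 1) ≤ χ(Ḡ)=44 (both strict).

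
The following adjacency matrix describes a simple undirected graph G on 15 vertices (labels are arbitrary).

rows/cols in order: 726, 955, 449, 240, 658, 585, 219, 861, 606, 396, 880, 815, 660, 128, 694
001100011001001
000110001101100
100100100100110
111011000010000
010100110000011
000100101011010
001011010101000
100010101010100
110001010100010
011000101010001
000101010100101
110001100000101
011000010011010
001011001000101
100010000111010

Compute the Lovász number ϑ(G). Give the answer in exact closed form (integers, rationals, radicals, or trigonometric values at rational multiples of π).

N(955) = {240, 658, 606, 396, 815, 660}, |N(955)| = 6.
N(726) = {449, 240, 861, 606, 815, 694}, |N(726)| = 6.
Vertex 694 has 6 neighbors: 726, 658, 396, 880, 815, 128.
deg(585) = 6; N(585) = {240, 219, 606, 880, 815, 128}.
G on 15 vertices is 6-regular; Kneser-type, 2-subsets of [6].
Distinct eigenvalues (to 3 d.p.): [6.0, 1.0, -3.0].
Lovász: ϑ = −15(-3)/(6+-1*(-3)) = 5.
= 5.0000… (decimal).

5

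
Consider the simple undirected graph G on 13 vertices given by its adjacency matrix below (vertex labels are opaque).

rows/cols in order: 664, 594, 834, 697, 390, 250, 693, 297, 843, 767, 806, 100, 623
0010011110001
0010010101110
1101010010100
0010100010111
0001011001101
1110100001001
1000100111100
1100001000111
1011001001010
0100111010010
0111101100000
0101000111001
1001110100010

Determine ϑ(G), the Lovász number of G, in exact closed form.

sqrt(13)

deg(297) = 6; N(297) = {664, 594, 693, 806, 100, 623}.
Vertex 664 has 6 neighbors: 834, 250, 693, 297, 843, 623.
N(767) = {594, 390, 250, 693, 843, 100}, |N(767)| = 6.
Vertex 806 has 6 neighbors: 594, 834, 697, 390, 693, 297.
deg(v) = 6 for all v (|V|=13); SR(13,6,2,3) — a Paley graph.
The 3 distinct eigenvalues: [6.0, 1.3028, -2.3028].
With N=13: ϑ(G) = 13·(-(-sqrt(13)/2 - 1/2))/(6−(-sqrt(13)/2 - 1/2)) = sqrt(13).
Numerically 3.60555128.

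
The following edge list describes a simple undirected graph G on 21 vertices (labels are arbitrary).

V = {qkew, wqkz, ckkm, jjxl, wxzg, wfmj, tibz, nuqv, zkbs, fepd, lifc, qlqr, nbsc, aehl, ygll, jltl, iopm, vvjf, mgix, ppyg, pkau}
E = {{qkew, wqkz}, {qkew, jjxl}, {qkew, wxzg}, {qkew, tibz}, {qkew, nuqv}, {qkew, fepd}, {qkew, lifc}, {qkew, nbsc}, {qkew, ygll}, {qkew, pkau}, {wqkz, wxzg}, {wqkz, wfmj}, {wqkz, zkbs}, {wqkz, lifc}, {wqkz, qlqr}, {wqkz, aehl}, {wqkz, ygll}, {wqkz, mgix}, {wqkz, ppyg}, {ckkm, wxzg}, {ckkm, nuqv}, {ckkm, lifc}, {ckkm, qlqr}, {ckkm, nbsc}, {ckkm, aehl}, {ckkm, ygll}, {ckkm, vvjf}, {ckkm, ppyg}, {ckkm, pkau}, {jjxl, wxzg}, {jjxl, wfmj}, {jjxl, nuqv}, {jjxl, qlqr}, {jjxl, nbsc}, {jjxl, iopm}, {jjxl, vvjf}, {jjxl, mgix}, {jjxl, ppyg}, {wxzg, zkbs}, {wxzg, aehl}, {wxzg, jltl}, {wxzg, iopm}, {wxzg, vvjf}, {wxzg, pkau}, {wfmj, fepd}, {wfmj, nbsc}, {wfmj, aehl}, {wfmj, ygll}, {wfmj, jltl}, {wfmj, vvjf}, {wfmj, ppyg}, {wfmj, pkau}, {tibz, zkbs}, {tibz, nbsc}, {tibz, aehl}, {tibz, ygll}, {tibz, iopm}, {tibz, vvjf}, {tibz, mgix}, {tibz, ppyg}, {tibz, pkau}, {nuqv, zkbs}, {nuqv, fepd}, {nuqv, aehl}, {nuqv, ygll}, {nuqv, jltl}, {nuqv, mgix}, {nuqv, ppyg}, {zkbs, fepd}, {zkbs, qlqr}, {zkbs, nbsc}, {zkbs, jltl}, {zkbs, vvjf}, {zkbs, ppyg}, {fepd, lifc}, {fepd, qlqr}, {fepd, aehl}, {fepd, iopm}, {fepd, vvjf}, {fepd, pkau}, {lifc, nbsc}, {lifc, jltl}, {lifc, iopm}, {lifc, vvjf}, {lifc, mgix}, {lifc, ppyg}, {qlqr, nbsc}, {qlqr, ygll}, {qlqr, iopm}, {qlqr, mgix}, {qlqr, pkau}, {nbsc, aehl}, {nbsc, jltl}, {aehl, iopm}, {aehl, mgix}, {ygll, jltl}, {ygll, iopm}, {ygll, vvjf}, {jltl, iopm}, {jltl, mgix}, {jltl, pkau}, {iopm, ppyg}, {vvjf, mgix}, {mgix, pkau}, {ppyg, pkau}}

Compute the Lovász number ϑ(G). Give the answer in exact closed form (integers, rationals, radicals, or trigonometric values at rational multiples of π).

6

N(jltl) = {wxzg, wfmj, nuqv, zkbs, lifc, nbsc, ygll, iopm, mgix, pkau}, |N(jltl)| = 10.
N(nuqv) = {qkew, ckkm, jjxl, zkbs, fepd, aehl, ygll, jltl, mgix, ppyg}, |N(nuqv)| = 10.
N(aehl) = {wqkz, ckkm, wxzg, wfmj, tibz, nuqv, fepd, nbsc, iopm, mgix}, |N(aehl)| = 10.
deg(tibz) = 10; N(tibz) = {qkew, zkbs, nbsc, aehl, ygll, iopm, vvjf, mgix, ppyg, pkau}.
G on 21 vertices is 10-regular; Kneser K(7,2) on C(7,2)=21 vertices.
spec(A) ≈ [10.0, 1.0, -4.0] (distinct, 6 d.p.).
ϑ = −N·λ_min/(λ_max−λ_min) = −21·(-4)/(10−(-4)) = 6.
Numerically 6.000000.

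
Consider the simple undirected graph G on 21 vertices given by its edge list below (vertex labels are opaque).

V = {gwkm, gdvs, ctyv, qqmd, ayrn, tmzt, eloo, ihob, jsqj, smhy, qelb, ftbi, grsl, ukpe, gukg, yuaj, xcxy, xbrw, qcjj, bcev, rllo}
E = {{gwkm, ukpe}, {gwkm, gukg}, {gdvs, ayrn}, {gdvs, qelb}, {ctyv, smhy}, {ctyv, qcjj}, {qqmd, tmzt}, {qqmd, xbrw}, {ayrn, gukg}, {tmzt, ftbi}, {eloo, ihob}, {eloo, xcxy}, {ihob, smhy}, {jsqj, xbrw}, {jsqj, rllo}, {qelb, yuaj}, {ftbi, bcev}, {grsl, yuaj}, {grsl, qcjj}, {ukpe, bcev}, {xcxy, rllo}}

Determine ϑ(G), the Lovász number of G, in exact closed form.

deg(qqmd) = 2; N(qqmd) = {tmzt, xbrw}.
N(xcxy) = {eloo, rllo}, |N(xcxy)| = 2.
Vertex smhy has 2 neighbors: ctyv, ihob.
deg(eloo) = 2; N(eloo) = {ihob, xcxy}.
G on 21 vertices is 2-regular; connected 2-regular on 21 ⇒ C_{21}.
The 11 distinct eigenvalues: [2.0, 1.911, 1.652, 1.247, 0.731, 0.149, -0.445, -1.0, -1.466, -1.802, -1.978].
λ_max=2, λ_min=-2*cos(pi/21); ϑ = −21·λ_min/(λ_max−λ_min) = 21*cos(pi/21)/(cos(pi/21) + 1).
ϑ(G) ≈ 10.441033.
Sandwich: α(G)=10 ≤ ϑ(G)=21*cos(pi/21)/(cos(pi/21) + 1) ≤ χ(Ḡ)=11 (both strict).

21*cos(pi/21)/(cos(pi/21) + 1)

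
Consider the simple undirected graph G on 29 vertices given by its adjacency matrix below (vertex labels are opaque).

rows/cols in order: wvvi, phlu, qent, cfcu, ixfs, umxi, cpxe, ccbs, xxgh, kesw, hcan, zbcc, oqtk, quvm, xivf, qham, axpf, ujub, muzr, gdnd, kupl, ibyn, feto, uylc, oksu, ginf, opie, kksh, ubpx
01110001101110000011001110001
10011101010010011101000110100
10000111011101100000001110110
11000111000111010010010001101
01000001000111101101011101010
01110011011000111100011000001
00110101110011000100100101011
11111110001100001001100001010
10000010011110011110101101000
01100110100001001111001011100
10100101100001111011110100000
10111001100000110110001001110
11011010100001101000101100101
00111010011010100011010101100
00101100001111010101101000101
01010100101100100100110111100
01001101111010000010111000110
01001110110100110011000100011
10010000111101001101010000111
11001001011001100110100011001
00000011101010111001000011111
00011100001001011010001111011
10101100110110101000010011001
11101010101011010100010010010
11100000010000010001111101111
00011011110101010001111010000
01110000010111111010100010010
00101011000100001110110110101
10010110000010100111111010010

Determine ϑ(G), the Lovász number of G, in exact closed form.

sqrt(29)

N(ujub) = {phlu, ixfs, umxi, cpxe, xxgh, kesw, zbcc, xivf, qham, muzr, gdnd, uylc, kksh, ubpx}, |N(ujub)| = 14.
Vertex qham has 14 neighbors: phlu, cfcu, umxi, xxgh, hcan, zbcc, xivf, ujub, kupl, ibyn, uylc, oksu, ginf, opie.
deg(ixfs) = 14; N(ixfs) = {phlu, ccbs, zbcc, oqtk, quvm, xivf, axpf, ujub, gdnd, ibyn, feto, uylc, ginf, kksh}.
N(cpxe) = {qent, cfcu, umxi, ccbs, xxgh, kesw, oqtk, quvm, ujub, kupl, uylc, ginf, kksh, ubpx}, |N(cpxe)| = 14.
G on 29 vertices is 14-regular; SR(29,14,6,7) — a Paley graph.
A has 3 distinct eigenvalues ≈ [14.0, 2.192582, -3.192582].
−29·(-sqrt(29)/2 - 1/2) / ((14)−(-sqrt(29)/2 - 1/2)) = sqrt(29) = ϑ(G).
≈ 5.385165 (to 6 d.p.).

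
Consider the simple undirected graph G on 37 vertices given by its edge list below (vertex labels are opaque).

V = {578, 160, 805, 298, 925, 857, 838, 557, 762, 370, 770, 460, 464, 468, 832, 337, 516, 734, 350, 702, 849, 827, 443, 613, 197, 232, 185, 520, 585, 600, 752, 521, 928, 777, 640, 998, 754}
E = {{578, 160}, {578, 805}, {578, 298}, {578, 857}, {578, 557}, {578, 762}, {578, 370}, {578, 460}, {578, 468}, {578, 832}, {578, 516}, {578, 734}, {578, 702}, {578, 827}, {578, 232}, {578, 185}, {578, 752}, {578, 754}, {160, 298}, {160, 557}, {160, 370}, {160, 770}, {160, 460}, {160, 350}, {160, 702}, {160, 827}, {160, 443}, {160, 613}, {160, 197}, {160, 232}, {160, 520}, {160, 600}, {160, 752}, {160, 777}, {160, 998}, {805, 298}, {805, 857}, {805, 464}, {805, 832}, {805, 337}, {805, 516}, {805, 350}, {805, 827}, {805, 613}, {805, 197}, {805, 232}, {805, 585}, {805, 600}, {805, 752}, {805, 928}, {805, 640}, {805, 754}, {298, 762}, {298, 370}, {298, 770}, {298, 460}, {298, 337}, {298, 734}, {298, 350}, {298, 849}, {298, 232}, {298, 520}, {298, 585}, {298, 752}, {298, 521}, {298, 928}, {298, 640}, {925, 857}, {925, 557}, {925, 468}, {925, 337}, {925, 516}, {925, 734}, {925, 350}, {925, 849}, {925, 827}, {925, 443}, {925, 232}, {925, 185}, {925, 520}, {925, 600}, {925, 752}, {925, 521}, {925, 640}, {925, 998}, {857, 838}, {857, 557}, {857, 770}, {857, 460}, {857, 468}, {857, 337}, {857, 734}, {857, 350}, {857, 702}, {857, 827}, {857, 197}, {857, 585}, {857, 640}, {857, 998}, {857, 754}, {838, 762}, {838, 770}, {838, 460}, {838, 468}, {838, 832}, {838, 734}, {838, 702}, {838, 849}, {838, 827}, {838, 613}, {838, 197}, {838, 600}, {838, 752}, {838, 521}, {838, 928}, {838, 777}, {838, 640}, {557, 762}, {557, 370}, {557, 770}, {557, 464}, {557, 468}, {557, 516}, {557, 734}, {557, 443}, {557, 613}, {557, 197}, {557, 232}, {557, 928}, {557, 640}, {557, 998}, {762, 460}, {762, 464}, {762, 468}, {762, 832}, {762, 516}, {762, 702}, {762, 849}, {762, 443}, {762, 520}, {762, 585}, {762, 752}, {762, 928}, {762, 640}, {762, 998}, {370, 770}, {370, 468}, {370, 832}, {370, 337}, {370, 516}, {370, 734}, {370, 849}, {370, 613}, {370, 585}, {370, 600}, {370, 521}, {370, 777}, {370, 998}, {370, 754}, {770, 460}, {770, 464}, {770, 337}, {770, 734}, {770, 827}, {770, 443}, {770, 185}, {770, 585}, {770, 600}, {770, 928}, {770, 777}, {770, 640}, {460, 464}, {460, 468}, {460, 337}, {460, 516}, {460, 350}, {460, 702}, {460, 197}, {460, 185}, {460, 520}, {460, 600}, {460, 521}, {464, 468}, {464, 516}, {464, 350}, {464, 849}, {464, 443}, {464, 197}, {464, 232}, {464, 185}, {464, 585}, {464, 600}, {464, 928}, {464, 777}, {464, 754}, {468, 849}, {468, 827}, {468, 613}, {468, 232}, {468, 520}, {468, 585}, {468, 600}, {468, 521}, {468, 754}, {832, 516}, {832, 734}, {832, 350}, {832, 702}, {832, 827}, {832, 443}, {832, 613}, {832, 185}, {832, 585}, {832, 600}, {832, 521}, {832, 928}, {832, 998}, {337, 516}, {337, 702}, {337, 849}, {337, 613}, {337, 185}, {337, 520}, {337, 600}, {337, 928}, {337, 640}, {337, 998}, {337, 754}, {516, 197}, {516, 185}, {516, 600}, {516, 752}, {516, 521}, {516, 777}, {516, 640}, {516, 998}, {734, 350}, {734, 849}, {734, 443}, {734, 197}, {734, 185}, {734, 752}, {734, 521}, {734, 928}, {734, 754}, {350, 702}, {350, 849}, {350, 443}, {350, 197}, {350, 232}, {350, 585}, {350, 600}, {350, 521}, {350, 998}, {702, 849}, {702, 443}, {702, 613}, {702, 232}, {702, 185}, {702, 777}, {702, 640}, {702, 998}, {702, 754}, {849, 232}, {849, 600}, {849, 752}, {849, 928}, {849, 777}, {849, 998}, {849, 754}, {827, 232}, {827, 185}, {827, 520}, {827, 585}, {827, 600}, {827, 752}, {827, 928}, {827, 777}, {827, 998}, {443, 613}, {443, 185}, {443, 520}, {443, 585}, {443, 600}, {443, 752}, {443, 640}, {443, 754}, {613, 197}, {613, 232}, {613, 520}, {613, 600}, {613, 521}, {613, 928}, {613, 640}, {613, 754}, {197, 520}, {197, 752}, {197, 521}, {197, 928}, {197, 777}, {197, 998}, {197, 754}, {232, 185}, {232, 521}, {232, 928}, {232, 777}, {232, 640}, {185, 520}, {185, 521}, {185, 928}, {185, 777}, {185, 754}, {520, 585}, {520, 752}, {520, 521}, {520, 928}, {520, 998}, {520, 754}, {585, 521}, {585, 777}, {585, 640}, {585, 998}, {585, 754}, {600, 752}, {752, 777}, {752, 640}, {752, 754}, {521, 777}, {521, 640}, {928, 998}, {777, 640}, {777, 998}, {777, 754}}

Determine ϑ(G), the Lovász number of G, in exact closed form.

sqrt(37)

Vertex 640 has 18 neighbors: 805, 298, 925, 857, 838, 557, 762, 770, 337, 516, 702, 443, 613, 232, 585, 752, 521, 777.
N(585) = {805, 298, 857, 762, 370, 770, 464, 468, 832, 350, 827, 443, 520, 521, 777, 640, 998, 754}, |N(585)| = 18.
N(762) = {578, 298, 838, 557, 460, 464, 468, 832, 516, 702, 849, 443, 520, 585, 752, 928, 640, 998}, |N(762)| = 18.
deg(298) = 18; N(298) = {578, 160, 805, 762, 370, 770, 460, 337, 734, 350, 849, 232, 520, 585, 752, 521, 928, 640}.
G on 37 vertices is 18-regular; SR(37,18,8,9) — a Paley graph.
A has 3 distinct eigenvalues ≈ [18.0, 2.541, -3.541].
ϑ = −N·λ_min/(λ_max−λ_min) = −37·(-sqrt(37)/2 - 1/2)/(18−(-sqrt(37)/2 - 1/2)) = sqrt(37).
= 6.082762530… (decimal).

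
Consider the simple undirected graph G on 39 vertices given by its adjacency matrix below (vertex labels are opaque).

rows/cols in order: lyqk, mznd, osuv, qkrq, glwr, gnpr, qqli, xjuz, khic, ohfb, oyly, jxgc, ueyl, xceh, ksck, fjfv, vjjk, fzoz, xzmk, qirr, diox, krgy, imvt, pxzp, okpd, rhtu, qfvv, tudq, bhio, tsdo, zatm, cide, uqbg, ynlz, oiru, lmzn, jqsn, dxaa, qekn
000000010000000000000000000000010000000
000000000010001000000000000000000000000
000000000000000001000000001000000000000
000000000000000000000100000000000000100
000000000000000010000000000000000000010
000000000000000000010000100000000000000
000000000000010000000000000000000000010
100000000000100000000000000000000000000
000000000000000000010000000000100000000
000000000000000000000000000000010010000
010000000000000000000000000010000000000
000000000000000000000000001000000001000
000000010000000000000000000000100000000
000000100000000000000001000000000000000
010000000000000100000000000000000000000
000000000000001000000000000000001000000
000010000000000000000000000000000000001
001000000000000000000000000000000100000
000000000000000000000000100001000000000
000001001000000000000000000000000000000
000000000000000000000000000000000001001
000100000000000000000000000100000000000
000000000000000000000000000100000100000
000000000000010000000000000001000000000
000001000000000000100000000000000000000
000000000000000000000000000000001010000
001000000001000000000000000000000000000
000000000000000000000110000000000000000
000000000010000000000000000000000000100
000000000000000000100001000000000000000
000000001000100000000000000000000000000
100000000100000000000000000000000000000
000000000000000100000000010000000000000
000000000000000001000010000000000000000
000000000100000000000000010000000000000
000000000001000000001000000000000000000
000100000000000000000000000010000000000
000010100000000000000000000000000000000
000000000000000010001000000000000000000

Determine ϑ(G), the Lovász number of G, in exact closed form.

39*cos(pi/39)/(cos(pi/39) + 1)

Vertex gnpr has 2 neighbors: qirr, okpd.
deg(fjfv) = 2; N(fjfv) = {ksck, uqbg}.
Vertex khic has 2 neighbors: qirr, zatm.
deg(lmzn) = 2; N(lmzn) = {jxgc, diox}.
2-regular, N=39; this is C_{39}, the 39-cycle.
A has 20 distinct eigenvalues ≈ [2.0, 1.974101, 1.897073, 1.770912, 1.598886, 1.385449, 1.136129, 0.857385, 0.556435, 0.241073, -0.080532, -0.400051, -0.70921, -1.0, -1.264891, -1.497021, -1.69038, -1.839959, -1.941884, -1.993515].
−39·(-2*cos(pi/39)) / ((2)−(-2*cos(pi/39))) = 39*cos(pi/39)/(cos(pi/39) + 1) = ϑ(G).
= 19.468332… (decimal).
Sandwich: α(G)=19 ≤ ϑ(G)=39*cos(pi/39)/(cos(pi/39) + 1) ≤ χ(Ḡ)=20 (both strict).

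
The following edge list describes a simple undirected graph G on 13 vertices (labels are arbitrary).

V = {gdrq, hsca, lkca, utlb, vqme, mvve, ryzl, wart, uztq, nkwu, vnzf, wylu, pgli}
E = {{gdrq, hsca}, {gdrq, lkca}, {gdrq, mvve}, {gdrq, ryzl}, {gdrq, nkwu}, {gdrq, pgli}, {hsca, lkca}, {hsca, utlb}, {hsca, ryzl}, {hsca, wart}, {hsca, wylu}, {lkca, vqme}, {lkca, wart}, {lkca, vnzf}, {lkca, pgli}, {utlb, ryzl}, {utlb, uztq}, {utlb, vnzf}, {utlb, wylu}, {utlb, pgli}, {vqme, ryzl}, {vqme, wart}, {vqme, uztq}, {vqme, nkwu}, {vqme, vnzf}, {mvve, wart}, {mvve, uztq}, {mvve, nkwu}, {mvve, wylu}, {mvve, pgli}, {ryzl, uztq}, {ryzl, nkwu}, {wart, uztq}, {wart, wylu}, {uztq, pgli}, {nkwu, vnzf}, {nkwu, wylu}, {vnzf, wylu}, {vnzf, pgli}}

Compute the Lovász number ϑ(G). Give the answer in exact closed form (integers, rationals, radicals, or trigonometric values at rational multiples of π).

Vertex nkwu has 6 neighbors: gdrq, vqme, mvve, ryzl, vnzf, wylu.
N(uztq) = {utlb, vqme, mvve, ryzl, wart, pgli}, |N(uztq)| = 6.
deg(pgli) = 6; N(pgli) = {gdrq, lkca, utlb, mvve, uztq, vnzf}.
Vertex gdrq has 6 neighbors: hsca, lkca, mvve, ryzl, nkwu, pgli.
deg(v) = 6 for all v (|V|=13); strongly regular (13,6,2,3).
Distinct eigenvalues (to 6 d.p.): [6.0, 1.302776, -2.302776].
−13·(-sqrt(13)/2 - 1/2) / ((6)−(-sqrt(13)/2 - 1/2)) = sqrt(13) = ϑ(G).
≈ 3.6056 (to 4 d.p.).

sqrt(13)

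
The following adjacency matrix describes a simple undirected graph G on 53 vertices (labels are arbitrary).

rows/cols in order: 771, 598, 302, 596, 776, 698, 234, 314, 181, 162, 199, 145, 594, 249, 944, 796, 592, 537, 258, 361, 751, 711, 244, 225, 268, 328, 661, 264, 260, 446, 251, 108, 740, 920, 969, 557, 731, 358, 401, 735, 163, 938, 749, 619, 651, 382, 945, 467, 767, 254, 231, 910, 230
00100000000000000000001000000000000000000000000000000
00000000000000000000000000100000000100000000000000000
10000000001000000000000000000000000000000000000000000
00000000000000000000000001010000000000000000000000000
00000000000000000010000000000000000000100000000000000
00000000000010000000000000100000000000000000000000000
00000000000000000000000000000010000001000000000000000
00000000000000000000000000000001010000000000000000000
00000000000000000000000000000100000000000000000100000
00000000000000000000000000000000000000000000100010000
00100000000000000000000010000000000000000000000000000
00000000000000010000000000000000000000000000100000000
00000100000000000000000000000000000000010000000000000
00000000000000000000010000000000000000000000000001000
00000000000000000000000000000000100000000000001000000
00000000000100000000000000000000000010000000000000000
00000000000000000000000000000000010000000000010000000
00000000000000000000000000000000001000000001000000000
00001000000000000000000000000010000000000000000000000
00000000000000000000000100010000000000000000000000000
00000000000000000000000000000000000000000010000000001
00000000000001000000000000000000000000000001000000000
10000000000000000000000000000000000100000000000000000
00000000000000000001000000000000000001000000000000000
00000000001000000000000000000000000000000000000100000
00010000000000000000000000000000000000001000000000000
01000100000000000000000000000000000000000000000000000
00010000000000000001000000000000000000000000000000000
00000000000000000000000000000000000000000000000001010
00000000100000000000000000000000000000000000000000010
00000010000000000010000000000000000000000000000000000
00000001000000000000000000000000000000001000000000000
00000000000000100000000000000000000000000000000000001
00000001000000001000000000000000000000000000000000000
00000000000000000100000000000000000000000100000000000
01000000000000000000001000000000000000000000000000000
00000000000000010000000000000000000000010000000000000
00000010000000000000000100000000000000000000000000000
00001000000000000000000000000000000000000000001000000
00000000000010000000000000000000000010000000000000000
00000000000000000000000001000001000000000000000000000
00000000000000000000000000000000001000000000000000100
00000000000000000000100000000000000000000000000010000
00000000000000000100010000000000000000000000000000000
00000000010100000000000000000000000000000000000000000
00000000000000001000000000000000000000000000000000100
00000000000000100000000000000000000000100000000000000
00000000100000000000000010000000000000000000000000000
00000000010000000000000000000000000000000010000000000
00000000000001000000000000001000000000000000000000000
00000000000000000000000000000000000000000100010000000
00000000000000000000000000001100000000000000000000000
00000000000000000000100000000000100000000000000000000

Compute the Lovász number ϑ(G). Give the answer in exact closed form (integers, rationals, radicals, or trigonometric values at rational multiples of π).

deg(163) = 2; N(163) = {328, 108}.
Vertex 251 has 2 neighbors: 234, 258.
N(199) = {302, 268}, |N(199)| = 2.
N(401) = {776, 945}, |N(401)| = 2.
53-vertex 2-regular graph: a single 53-cycle (edge-transitive).
A has 27 distinct eigenvalues ≈ [2.0, 1.98596, 1.94405, 1.87484, 1.77931, 1.65881, 1.51502, 1.34997, 1.16596, 0.96558, 0.75166, 0.52717, 0.29529, 0.05927, -0.17759, -0.41196, -0.64054, -0.86013, -1.06765, -1.26018, -1.43501, -1.58971, -1.72209, -1.83029, -1.9128, -1.96846, -1.99649].
With N=53: ϑ(G) = 53·(-(-1)*2*cos(pi/53))/(2−(-2*cos(pi/53))) = 53*cos(pi/53)/(cos(pi/53) + 1).
ϑ(G) ≈ 26.4767090.
α=26, χ(Ḡ)=27; ϑ=53*cos(pi/53)/(cos(pi/53) + 1) lies between (both strict).

53*cos(pi/53)/(cos(pi/53) + 1)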